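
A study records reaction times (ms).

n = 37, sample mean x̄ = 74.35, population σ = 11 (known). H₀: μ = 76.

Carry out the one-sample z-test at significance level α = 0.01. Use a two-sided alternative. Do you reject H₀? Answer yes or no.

reject H₀: no

SE = σ/√n = 11/√37 = 1.8084
z = (x̄−μ₀)/SE = (74.35−76)/1.8084 = -0.9124
p-value (two-sided) = 0.36155
At α=0.01: p ≥ α → fail to reject H₀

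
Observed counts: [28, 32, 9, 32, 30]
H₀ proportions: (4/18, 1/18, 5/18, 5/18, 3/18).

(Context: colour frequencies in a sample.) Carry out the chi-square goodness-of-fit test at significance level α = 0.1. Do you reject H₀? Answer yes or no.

n = 131; E_i = n·p_i = [29.11, 7.28, 36.39, 36.39, 21.83]
χ² = (28−29.11)²/29.11 + (32−7.28)²/7.28 + (9−36.39)²/36.39 + (32−36.39)²/36.39 + (30−21.83)²/21.83 = 108.2214
df = 4
p-value (upper-tail) = 0.00000
At α=0.1: p < α → reject H₀

reject H₀: yes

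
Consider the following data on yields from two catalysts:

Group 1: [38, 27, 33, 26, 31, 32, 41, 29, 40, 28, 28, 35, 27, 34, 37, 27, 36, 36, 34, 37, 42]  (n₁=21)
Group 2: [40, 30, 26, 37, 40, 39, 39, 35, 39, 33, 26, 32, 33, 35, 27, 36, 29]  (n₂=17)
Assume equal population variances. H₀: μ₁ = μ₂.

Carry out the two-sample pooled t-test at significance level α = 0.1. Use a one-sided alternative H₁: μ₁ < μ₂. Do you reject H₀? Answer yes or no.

x̄₁=33.238, s₁=5.009, n₁=21
x̄₂=33.882, s₂=4.910, n₂=17
s_p² = [20·5.009² + 16·4.910²]/36 = 24.6548
SE = √(s_p²·(1/21+1/17)) = 1.6200
t = (33.238−33.882)/1.6200 = -0.3977
df = 36
p-value (one-sided, H₁ less) = 0.34660
At α=0.1: p ≥ α → fail to reject H₀

reject H₀: no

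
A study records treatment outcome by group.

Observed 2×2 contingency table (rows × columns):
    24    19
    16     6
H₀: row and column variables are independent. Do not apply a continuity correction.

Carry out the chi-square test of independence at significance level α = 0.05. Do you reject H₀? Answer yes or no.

reject H₀: no

Row totals [43, 22], col totals [40, 25], n=65
χ² = (24−26.46)²/26.46 + (19−16.54)²/16.54 + (16−13.54)²/13.54 + (6−8.46)²/8.46 = 1.7590
df = 1
p-value (upper-tail) = 0.18475
At α=0.05: p ≥ α → fail to reject H₀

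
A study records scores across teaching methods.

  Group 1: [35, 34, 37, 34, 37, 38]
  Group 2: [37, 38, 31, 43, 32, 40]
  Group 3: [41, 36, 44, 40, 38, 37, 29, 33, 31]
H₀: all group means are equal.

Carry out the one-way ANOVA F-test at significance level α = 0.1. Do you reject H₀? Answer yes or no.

Group means [35.83, 36.83, 36.56], grand mean 36.429
SSB = Σnᵢ(x̄ᵢ−x̄)² = 3.254; SSW = ΣΣ(x−x̄ᵢ)² = 311.889
MSB = 3.254/2 = 1.6270; MSW = 311.889/18 = 17.3272
F = MSB/MSW = 0.0939
df = (2, 18)
p-value (upper-tail) = 0.91082
At α=0.1: p ≥ α → fail to reject H₀

reject H₀: no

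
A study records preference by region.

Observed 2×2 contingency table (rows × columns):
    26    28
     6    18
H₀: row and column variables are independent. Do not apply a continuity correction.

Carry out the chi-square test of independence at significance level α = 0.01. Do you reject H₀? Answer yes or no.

reject H₀: no

Row totals [54, 24], col totals [32, 46], n=78
χ² = (26−22.15)²/22.15 + (28−31.85)²/31.85 + (6−9.85)²/9.85 + (18−14.15)²/14.15 = 3.6798
df = 1
p-value (upper-tail) = 0.05508
At α=0.01: p ≥ α → fail to reject H₀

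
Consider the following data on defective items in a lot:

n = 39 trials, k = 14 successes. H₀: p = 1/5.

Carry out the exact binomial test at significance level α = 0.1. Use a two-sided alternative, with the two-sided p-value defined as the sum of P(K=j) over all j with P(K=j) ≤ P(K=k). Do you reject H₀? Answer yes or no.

Exact binomial: n=39, k=14, p₀=1/5=0.2000
P(X=j) = C(n,j)·p₀^j·(1−p₀)^(n−j); p = Σ P(X=j) over j with P(X=j) ≤ P(X=14)
p-value (two-sided) = 0.02487
At α=0.1: p < α → reject H₀

reject H₀: yes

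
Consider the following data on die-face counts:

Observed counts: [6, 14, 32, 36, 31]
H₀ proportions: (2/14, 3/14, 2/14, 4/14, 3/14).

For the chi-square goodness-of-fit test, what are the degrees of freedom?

degrees of freedom = 4

df = k − 1 = 5 − 1 = 4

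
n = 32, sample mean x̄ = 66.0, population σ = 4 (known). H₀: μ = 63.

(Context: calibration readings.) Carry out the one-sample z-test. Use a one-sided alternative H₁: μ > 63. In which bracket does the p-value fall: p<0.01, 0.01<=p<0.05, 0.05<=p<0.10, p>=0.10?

SE = σ/√n = 4/√32 = 0.7071
z = (x̄−μ₀)/SE = (66.0−63)/0.7071 = 4.2426
p-value (one-sided, H₁ greater) = 0.00001
→ bracket: p<0.01

p-value bracket: p<0.01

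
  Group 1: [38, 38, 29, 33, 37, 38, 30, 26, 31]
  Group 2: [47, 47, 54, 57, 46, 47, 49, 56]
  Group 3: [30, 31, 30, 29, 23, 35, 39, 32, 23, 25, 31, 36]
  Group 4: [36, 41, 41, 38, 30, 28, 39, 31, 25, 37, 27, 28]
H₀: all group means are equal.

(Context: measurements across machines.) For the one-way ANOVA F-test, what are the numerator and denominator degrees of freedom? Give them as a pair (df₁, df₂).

k = 4 groups, N = 41 total
df = (k−1, N−k) = (4−1, 41−4) = (3, 37)

degrees of freedom = [3, 37]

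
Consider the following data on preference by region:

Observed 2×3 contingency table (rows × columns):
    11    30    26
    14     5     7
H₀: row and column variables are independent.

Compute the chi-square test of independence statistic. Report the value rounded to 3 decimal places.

test statistic = 13.755

Row totals [67, 26], col totals [25, 35, 33], n=93
χ² = (11−18.01)²/18.01 + (30−25.22)²/25.22 + (26−23.77)²/23.77 + (14−6.99)²/6.99 + (5−9.78)²/9.78 + (7−9.23)²/9.23 = 13.7546
df = 2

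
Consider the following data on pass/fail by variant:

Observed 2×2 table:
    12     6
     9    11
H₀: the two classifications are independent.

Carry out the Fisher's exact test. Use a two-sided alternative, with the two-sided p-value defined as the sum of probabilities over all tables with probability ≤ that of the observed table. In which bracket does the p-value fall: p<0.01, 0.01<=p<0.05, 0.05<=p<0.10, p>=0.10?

Margins: r₁=18, r₂=20, c₁=21, c₂=17, n=38
p_obs = C(18,12)·C(20,9)/C(38,21); sum pmf over tables with pmf ≤ p_obs
p-value (two-sided) = 0.20969
→ bracket: p>=0.10

p-value bracket: p>=0.10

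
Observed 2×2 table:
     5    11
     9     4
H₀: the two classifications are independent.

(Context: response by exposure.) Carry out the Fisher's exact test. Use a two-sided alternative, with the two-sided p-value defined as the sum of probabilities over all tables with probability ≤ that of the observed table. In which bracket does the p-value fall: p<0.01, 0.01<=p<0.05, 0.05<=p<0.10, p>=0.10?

p-value bracket: 0.05<=p<0.10

Margins: r₁=16, r₂=13, c₁=14, c₂=15, n=29
p_obs = C(16,5)·C(13,9)/C(29,14); sum pmf over tables with pmf ≤ p_obs
p-value (two-sided) = 0.06560
→ bracket: 0.05<=p<0.10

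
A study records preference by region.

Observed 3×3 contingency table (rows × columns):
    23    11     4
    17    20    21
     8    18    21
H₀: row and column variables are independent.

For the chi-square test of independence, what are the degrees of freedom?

df = (r−1)(c−1) = (3−1)·(3−1) = 4

degrees of freedom = 4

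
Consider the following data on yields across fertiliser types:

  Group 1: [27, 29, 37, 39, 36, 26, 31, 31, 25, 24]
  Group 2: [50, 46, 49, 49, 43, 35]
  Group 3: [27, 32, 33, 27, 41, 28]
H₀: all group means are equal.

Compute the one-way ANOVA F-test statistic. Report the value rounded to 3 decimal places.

Group means [30.50, 45.33, 31.33], grand mean 34.773
SSB = Σnᵢ(x̄ᵢ−x̄)² = 922.697; SSW = ΣΣ(x−x̄ᵢ)² = 559.167
MSB = 922.697/2 = 461.3485; MSW = 559.167/19 = 29.4298
F = MSB/MSW = 15.6762
df = (2, 19)

test statistic = 15.676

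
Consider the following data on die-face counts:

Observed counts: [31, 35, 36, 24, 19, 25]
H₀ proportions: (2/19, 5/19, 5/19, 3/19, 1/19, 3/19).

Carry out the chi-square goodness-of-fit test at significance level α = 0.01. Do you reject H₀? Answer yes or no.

n = 170; E_i = n·p_i = [17.89, 44.74, 44.74, 26.84, 8.95, 26.84]
χ² = (31−17.89)²/17.89 + (35−44.74)²/44.74 + (36−44.74)²/44.74 + (24−26.84)²/26.84 + (19−8.95)²/8.95 + (25−26.84)²/26.84 = 25.1449
df = 5
p-value (upper-tail) = 0.00013
At α=0.01: p < α → reject H₀

reject H₀: yes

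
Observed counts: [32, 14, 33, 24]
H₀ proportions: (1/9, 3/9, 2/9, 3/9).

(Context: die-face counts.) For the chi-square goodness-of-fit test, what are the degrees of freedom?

degrees of freedom = 3

df = k − 1 = 4 − 1 = 3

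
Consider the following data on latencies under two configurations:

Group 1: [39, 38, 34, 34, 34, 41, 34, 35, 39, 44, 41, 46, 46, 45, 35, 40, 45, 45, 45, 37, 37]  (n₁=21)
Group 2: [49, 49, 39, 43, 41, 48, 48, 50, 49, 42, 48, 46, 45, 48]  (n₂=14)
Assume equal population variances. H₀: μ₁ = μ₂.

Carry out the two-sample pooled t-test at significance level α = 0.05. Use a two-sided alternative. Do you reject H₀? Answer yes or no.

reject H₀: yes

x̄₁=39.714, s₁=4.507, n₁=21
x̄₂=46.071, s₂=3.496, n₂=14
s_p² = [20·4.507² + 13·3.496²]/33 = 17.1277
SE = √(s_p²·(1/21+1/14)) = 1.4279
t = (39.714−46.071)/1.4279 = -4.4520
df = 33
p-value (two-sided) = 0.00009
At α=0.05: p < α → reject H₀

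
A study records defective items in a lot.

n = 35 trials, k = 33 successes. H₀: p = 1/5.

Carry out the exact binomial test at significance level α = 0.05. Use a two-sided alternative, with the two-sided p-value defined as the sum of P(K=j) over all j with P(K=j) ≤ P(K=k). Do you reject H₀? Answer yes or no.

reject H₀: yes

Exact binomial: n=35, k=33, p₀=1/5=0.2000
P(X=j) = C(n,j)·p₀^j·(1−p₀)^(n−j); p = Σ P(X=j) over j with P(X=j) ≤ P(X=33)
p-value (two-sided) = 0.00000
At α=0.05: p < α → reject H₀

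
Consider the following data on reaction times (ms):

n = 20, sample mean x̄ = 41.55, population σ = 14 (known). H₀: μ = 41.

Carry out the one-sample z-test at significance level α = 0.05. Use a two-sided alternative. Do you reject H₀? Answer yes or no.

SE = σ/√n = 14/√20 = 3.1305
z = (x̄−μ₀)/SE = (41.55−41)/3.1305 = 0.1757
p-value (two-sided) = 0.86054
At α=0.05: p ≥ α → fail to reject H₀

reject H₀: no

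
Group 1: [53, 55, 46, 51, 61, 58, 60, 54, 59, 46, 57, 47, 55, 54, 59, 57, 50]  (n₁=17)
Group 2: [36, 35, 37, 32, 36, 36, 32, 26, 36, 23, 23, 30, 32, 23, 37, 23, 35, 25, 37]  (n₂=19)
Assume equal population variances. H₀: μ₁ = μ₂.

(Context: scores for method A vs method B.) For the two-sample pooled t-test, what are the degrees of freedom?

degrees of freedom = 34

df = n₁ + n₂ − 2 = 17 + 19 − 2 = 34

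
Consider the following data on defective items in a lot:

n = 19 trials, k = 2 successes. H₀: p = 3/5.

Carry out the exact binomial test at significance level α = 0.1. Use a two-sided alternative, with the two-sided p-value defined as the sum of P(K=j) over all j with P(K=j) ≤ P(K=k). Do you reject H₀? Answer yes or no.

reject H₀: yes

Exact binomial: n=19, k=2, p₀=3/5=0.6000
P(X=j) = C(n,j)·p₀^j·(1−p₀)^(n−j); p = Σ P(X=j) over j with P(X=j) ≤ P(X=2)
p-value (two-sided) = 0.00001
At α=0.1: p < α → reject H₀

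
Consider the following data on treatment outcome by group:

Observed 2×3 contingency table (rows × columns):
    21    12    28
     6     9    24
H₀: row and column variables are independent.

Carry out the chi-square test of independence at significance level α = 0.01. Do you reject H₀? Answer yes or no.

Row totals [61, 39], col totals [27, 21, 52], n=100
χ² = (21−16.47)²/16.47 + (12−12.81)²/12.81 + (28−31.72)²/31.72 + (6−10.53)²/10.53 + (9−8.19)²/8.19 + (24−20.28)²/20.28 = 4.4447
df = 2
p-value (upper-tail) = 0.10835
At α=0.01: p ≥ α → fail to reject H₀

reject H₀: no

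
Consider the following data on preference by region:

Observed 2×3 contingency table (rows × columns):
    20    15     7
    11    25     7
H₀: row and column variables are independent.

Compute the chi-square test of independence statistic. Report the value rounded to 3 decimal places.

Row totals [42, 43], col totals [31, 40, 14], n=85
χ² = (20−15.32)²/15.32 + (15−19.76)²/19.76 + (7−6.92)²/6.92 + (11−15.68)²/15.68 + (25−20.24)²/20.24 + (7−7.08)²/7.08 = 5.1018
df = 2

test statistic = 5.102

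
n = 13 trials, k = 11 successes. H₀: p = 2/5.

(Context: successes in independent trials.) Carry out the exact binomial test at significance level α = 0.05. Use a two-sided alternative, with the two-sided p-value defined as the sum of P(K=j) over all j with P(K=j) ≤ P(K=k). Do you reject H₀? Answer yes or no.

Exact binomial: n=13, k=11, p₀=2/5=0.4000
P(X=j) = C(n,j)·p₀^j·(1−p₀)^(n−j); p = Σ P(X=j) over j with P(X=j) ≤ P(X=11)
p-value (two-sided) = 0.00132
At α=0.05: p < α → reject H₀

reject H₀: yes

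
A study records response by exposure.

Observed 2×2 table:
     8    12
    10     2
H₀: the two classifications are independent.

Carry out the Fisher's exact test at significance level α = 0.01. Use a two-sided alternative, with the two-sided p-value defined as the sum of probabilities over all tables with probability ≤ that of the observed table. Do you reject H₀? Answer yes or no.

reject H₀: no

Margins: r₁=20, r₂=12, c₁=18, c₂=14, n=32
p_obs = C(20,8)·C(12,10)/C(32,18); sum pmf over tables with pmf ≤ p_obs
p-value (two-sided) = 0.02763
At α=0.01: p ≥ α → fail to reject H₀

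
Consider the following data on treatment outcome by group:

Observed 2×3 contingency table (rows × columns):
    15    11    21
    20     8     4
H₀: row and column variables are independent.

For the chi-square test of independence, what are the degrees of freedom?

df = (r−1)(c−1) = (2−1)·(3−1) = 2

degrees of freedom = 2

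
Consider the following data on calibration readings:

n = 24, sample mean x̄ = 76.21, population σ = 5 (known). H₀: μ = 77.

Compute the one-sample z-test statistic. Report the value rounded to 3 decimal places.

SE = σ/√n = 5/√24 = 1.0206
z = (x̄−μ₀)/SE = (76.21−77)/1.0206 = -0.7740

test statistic = -0.774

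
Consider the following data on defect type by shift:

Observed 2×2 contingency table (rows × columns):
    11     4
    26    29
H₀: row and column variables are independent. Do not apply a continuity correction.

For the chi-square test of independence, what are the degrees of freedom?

degrees of freedom = 1

df = (r−1)(c−1) = (2−1)·(2−1) = 1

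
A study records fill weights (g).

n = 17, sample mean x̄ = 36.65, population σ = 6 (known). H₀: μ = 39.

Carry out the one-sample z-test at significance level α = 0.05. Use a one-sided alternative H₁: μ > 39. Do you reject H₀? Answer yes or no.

SE = σ/√n = 6/√17 = 1.4552
z = (x̄−μ₀)/SE = (36.65−39)/1.4552 = -1.6149
p-value (one-sided, H₁ greater) = 0.94683
At α=0.05: p ≥ α → fail to reject H₀

reject H₀: no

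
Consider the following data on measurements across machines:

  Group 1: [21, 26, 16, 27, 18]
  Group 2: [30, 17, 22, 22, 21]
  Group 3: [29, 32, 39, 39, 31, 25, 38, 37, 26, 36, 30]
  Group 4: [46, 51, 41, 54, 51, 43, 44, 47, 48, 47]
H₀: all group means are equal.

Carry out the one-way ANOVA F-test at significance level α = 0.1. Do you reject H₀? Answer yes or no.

Group means [21.60, 22.40, 32.91, 47.20], grand mean 34.000
SSB = Σnᵢ(x̄ᵢ−x̄)² = 3197.091; SSW = ΣΣ(x−x̄ᵢ)² = 590.909
MSB = 3197.091/3 = 1065.6970; MSW = 590.909/27 = 21.8855
F = MSB/MSW = 48.6942
df = (3, 27)
p-value (upper-tail) = 0.00000
At α=0.1: p < α → reject H₀

reject H₀: yes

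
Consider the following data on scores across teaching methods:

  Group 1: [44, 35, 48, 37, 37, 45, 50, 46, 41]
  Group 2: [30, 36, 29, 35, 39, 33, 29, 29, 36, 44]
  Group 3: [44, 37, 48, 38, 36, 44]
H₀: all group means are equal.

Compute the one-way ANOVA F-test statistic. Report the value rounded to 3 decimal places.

test statistic = 7.557

Group means [42.56, 34.00, 41.17], grand mean 38.800
SSB = Σnᵢ(x̄ᵢ−x̄)² = 390.944; SSW = ΣΣ(x−x̄ᵢ)² = 569.056
MSB = 390.944/2 = 195.4722; MSW = 569.056/22 = 25.8662
F = MSB/MSW = 7.5571
df = (2, 22)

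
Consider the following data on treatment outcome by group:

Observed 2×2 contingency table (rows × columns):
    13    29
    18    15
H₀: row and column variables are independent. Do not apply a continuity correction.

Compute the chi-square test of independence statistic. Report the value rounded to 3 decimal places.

test statistic = 4.242

Row totals [42, 33], col totals [31, 44], n=75
χ² = (13−17.36)²/17.36 + (29−24.64)²/24.64 + (18−13.64)²/13.64 + (15−19.36)²/19.36 = 4.2421
df = 1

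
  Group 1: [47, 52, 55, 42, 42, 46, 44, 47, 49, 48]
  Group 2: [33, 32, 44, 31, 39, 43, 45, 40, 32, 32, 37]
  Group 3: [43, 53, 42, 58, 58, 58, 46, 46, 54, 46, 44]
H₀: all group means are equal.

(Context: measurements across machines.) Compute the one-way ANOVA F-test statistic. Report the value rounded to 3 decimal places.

Group means [47.20, 37.09, 49.82], grand mean 44.625
SSB = Σnᵢ(x̄ᵢ−x̄)² = 987.355; SSW = ΣΣ(x−x̄ᵢ)² = 856.145
MSB = 987.355/2 = 493.6773; MSW = 856.145/29 = 29.5223
F = MSB/MSW = 16.7222
df = (2, 29)

test statistic = 16.722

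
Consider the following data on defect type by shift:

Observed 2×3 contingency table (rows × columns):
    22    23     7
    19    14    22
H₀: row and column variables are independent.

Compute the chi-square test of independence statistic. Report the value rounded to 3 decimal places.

Row totals [52, 55], col totals [41, 37, 29], n=107
χ² = (22−19.93)²/19.93 + (23−17.98)²/17.98 + (7−14.09)²/14.09 + (19−21.07)²/21.07 + (14−19.02)²/19.02 + (22−14.91)²/14.91 = 10.0911
df = 2

test statistic = 10.091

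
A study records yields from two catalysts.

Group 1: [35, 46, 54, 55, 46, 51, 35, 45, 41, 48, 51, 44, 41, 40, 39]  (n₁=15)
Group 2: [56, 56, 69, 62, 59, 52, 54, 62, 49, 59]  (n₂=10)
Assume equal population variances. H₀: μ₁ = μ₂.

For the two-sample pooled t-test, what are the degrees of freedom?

df = n₁ + n₂ − 2 = 15 + 10 − 2 = 23

degrees of freedom = 23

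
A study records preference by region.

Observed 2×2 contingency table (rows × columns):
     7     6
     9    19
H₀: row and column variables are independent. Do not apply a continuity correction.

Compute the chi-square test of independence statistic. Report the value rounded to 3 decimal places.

Row totals [13, 28], col totals [16, 25], n=41
χ² = (7−5.07)²/5.07 + (6−7.93)²/7.93 + (9−10.93)²/10.93 + (19−17.07)²/17.07 = 1.7574
df = 1

test statistic = 1.757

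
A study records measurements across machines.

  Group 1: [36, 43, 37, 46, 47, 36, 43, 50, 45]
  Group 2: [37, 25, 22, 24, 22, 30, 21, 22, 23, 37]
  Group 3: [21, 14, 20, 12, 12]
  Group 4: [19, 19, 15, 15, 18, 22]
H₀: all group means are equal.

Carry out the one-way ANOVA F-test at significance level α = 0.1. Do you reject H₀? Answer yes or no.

Group means [42.56, 26.30, 15.80, 18.00], grand mean 27.767
SSB = Σnᵢ(x̄ᵢ−x̄)² = 3278.244; SSW = ΣΣ(x−x̄ᵢ)² = 667.122
MSB = 3278.244/3 = 1092.7481; MSW = 667.122/26 = 25.6585
F = MSB/MSW = 42.5881
df = (3, 26)
p-value (upper-tail) = 0.00000
At α=0.1: p < α → reject H₀

reject H₀: yes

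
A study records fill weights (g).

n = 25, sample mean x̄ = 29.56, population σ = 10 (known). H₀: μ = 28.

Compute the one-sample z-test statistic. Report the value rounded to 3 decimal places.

SE = σ/√n = 10/√25 = 2.0000
z = (x̄−μ₀)/SE = (29.56−28)/2.0000 = 0.7800

test statistic = 0.780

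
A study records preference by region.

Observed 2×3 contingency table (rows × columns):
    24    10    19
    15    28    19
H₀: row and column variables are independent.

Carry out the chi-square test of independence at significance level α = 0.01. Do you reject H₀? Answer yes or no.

reject H₀: yes

Row totals [53, 62], col totals [39, 38, 38], n=115
χ² = (24−17.97)²/17.97 + (10−17.51)²/17.51 + (19−17.51)²/17.51 + (15−21.03)²/21.03 + (28−20.49)²/20.49 + (19−20.49)²/20.49 = 9.9599
df = 2
p-value (upper-tail) = 0.00687
At α=0.01: p < α → reject H₀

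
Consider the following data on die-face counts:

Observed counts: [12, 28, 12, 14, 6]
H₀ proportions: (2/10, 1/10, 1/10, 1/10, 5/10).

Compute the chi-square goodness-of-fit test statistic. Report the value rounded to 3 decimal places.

n = 72; E_i = n·p_i = [14.40, 7.20, 7.20, 7.20, 36.00]
χ² = (12−14.40)²/14.40 + (28−7.20)²/7.20 + (12−7.20)²/7.20 + (14−7.20)²/7.20 + (6−36.00)²/36.00 = 95.1111
df = 4

test statistic = 95.111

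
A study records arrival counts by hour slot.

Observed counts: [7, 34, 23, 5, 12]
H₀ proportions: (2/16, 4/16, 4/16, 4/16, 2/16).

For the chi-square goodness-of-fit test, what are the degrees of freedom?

df = k − 1 = 5 − 1 = 4

degrees of freedom = 4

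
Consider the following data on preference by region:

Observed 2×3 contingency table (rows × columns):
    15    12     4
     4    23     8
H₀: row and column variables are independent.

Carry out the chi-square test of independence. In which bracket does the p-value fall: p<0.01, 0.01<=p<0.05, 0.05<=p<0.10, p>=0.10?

p-value bracket: p<0.01

Row totals [31, 35], col totals [19, 35, 12], n=66
χ² = (15−8.92)²/8.92 + (12−16.44)²/16.44 + (4−5.64)²/5.64 + (4−10.08)²/10.08 + (23−18.56)²/18.56 + (8−6.36)²/6.36 = 10.9567
df = 2
p-value (upper-tail) = 0.00418
→ bracket: p<0.01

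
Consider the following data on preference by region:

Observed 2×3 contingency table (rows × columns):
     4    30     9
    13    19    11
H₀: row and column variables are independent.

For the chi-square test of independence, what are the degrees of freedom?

degrees of freedom = 2

df = (r−1)(c−1) = (2−1)·(3−1) = 2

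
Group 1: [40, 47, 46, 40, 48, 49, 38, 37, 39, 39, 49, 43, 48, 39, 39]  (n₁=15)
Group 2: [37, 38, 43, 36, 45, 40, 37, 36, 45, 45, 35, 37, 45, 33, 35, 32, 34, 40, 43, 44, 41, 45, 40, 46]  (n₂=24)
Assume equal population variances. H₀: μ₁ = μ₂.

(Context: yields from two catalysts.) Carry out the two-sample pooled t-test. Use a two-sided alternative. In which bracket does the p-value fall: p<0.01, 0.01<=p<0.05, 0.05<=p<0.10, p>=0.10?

p-value bracket: 0.01<=p<0.05

x̄₁=42.733, s₁=4.543, n₁=15
x̄₂=39.667, s₂=4.449, n₂=24
s_p² = [14·4.543² + 23·4.449²]/37 = 20.1153
SE = √(s_p²·(1/15+1/24)) = 1.4762
t = (42.733−39.667)/1.4762 = 2.0774
df = 37
p-value (two-sided) = 0.04476
→ bracket: 0.01<=p<0.05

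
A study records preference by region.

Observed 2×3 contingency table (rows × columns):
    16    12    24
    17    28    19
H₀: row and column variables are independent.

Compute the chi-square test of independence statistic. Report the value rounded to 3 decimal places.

Row totals [52, 64], col totals [33, 40, 43], n=116
χ² = (16−14.79)²/14.79 + (12−17.93)²/17.93 + (24−19.28)²/19.28 + (17−18.21)²/18.21 + (28−22.07)²/22.07 + (19−23.72)²/23.72 = 5.8327
df = 2

test statistic = 5.833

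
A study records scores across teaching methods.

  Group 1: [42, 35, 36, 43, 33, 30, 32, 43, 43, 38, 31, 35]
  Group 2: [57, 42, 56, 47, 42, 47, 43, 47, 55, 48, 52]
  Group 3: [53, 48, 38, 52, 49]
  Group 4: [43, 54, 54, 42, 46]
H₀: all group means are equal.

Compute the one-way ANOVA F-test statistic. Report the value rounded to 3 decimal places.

test statistic = 11.677

Group means [36.75, 48.73, 48.00, 47.80], grand mean 44.121
SSB = Σnᵢ(x̄ᵢ−x̄)² = 1028.283; SSW = ΣΣ(x−x̄ᵢ)² = 851.232
MSB = 1028.283/3 = 342.7611; MSW = 851.232/29 = 29.3528
F = MSB/MSW = 11.6773
df = (3, 29)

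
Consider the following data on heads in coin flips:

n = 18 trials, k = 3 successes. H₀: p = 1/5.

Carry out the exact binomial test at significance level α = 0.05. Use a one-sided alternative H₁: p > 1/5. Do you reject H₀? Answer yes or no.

Exact binomial: n=18, k=3, p₀=1/5=0.2000
P(X≥3) from Σ C(n,i)·p₀^i·(1−p₀)^(n−i)
p-value (one-sided, H₁ greater) = 0.72866
At α=0.05: p ≥ α → fail to reject H₀

reject H₀: no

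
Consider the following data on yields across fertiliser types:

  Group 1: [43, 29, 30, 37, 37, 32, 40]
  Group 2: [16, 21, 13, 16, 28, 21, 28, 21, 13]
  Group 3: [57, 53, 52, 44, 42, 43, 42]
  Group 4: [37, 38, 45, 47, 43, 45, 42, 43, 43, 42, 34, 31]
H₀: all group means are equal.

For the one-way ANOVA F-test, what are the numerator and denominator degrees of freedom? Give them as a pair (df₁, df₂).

k = 4 groups, N = 35 total
df = (k−1, N−k) = (4−1, 35−4) = (3, 31)

degrees of freedom = [3, 31]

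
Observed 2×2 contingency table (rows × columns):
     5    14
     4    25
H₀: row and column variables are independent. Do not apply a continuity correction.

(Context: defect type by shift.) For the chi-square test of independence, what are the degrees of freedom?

df = (r−1)(c−1) = (2−1)·(2−1) = 1

degrees of freedom = 1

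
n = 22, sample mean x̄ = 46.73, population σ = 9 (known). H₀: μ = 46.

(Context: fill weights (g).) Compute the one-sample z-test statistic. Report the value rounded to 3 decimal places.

test statistic = 0.380

SE = σ/√n = 9/√22 = 1.9188
z = (x̄−μ₀)/SE = (46.73−46)/1.9188 = 0.3804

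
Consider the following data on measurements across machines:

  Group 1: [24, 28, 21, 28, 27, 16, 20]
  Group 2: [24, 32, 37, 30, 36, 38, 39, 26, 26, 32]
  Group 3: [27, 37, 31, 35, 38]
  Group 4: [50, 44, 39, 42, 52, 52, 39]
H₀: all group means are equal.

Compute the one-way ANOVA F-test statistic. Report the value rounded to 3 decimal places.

Group means [23.43, 32.00, 33.60, 45.43], grand mean 33.448
SSB = Σnᵢ(x̄ᵢ−x̄)² = 1728.544; SSW = ΣΣ(x−x̄ᵢ)² = 680.629
MSB = 1728.544/3 = 576.1813; MSW = 680.629/25 = 27.2251
F = MSB/MSW = 21.1636
df = (3, 25)

test statistic = 21.164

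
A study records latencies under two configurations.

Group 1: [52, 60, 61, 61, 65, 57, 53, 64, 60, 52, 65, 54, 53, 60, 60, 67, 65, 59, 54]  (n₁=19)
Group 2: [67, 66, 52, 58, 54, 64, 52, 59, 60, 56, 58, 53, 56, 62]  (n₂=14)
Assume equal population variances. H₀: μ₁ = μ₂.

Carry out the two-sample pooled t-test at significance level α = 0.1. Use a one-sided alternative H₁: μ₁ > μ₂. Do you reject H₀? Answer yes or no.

reject H₀: no

x̄₁=59.053, s₁=4.904, n₁=19
x̄₂=58.357, s₂=4.971, n₂=14
s_p² = [18·4.904² + 13·4.971²]/31 = 24.3278
SE = √(s_p²·(1/19+1/14)) = 1.7373
t = (59.053−58.357)/1.7373 = 0.4003
df = 31
p-value (one-sided, H₁ greater) = 0.34583
At α=0.1: p ≥ α → fail to reject H₀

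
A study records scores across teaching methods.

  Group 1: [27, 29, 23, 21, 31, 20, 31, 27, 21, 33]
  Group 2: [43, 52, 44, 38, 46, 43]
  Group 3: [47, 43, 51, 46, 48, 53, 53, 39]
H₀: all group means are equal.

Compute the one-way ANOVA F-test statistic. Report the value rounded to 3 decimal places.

Group means [26.30, 44.33, 47.50], grand mean 37.875
SSB = Σnᵢ(x̄ᵢ−x̄)² = 2331.192; SSW = ΣΣ(x−x̄ᵢ)² = 477.433
MSB = 2331.192/2 = 1165.5958; MSW = 477.433/21 = 22.7349
F = MSB/MSW = 51.2690
df = (2, 21)

test statistic = 51.269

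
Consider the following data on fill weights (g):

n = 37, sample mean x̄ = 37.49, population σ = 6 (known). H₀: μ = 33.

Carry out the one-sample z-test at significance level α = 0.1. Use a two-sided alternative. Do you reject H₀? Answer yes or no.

SE = σ/√n = 6/√37 = 0.9864
z = (x̄−μ₀)/SE = (37.49−33)/0.9864 = 4.5519
p-value (two-sided) = 0.00001
At α=0.1: p < α → reject H₀

reject H₀: yes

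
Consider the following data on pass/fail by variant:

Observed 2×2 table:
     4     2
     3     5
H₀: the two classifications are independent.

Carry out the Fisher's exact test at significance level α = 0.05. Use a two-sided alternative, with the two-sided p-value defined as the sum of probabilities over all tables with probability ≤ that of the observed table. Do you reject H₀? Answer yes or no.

reject H₀: no

Margins: r₁=6, r₂=8, c₁=7, c₂=7, n=14
p_obs = C(6,4)·C(8,3)/C(14,7); sum pmf over tables with pmf ≤ p_obs
p-value (two-sided) = 0.59207
At α=0.05: p ≥ α → fail to reject H₀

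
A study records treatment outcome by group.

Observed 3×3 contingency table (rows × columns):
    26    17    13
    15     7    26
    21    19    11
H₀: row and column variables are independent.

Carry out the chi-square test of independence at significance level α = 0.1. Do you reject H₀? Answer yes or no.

Row totals [56, 48, 51], col totals [62, 43, 50], n=155
χ² = (26−22.40)²/22.40 + (17−15.54)²/15.54 + (13−18.06)²/18.06 + (15−19.20)²/19.20 + (7−13.32)²/13.32 + (26−15.48)²/15.48 + (21−20.40)²/20.40 + (19−14.15)²/14.15 + (11−16.45)²/16.45 = 16.6812
df = 4
p-value (upper-tail) = 0.00223
At α=0.1: p < α → reject H₀

reject H₀: yes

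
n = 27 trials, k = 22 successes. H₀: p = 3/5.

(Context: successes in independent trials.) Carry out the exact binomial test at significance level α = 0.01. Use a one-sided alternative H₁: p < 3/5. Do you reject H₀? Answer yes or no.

Exact binomial: n=27, k=22, p₀=3/5=0.6000
P(X≤22) from Σ C(n,i)·p₀^i·(1−p₀)^(n−i)
p-value (one-sided, H₁ less) = 0.99539
At α=0.01: p ≥ α → fail to reject H₀

reject H₀: no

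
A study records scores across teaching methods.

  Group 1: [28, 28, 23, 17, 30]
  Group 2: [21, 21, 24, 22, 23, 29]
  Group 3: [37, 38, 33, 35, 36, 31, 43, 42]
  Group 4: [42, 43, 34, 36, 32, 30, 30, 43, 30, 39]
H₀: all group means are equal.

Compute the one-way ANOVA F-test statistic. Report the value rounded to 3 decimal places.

test statistic = 15.599

Group means [25.20, 23.33, 36.88, 35.90], grand mean 31.724
SSB = Σnᵢ(x̄ᵢ−x̄)² = 1021.885; SSW = ΣΣ(x−x̄ᵢ)² = 545.908
MSB = 1021.885/3 = 340.6283; MSW = 545.908/25 = 21.8363
F = MSB/MSW = 15.5992
df = (3, 25)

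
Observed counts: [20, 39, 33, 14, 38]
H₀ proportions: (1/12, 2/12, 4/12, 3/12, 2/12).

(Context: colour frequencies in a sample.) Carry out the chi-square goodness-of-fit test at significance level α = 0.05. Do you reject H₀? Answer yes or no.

n = 144; E_i = n·p_i = [12.00, 24.00, 48.00, 36.00, 24.00]
χ² = (20−12.00)²/12.00 + (39−24.00)²/24.00 + (33−48.00)²/48.00 + (14−36.00)²/36.00 + (38−24.00)²/24.00 = 41.0069
df = 4
p-value (upper-tail) = 0.00000
At α=0.05: p < α → reject H₀

reject H₀: yes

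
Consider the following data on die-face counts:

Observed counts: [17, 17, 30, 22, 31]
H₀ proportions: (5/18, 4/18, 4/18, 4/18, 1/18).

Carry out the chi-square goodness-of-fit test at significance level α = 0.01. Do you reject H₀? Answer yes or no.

reject H₀: yes

n = 117; E_i = n·p_i = [32.50, 26.00, 26.00, 26.00, 6.50]
χ² = (17−32.50)²/32.50 + (17−26.00)²/26.00 + (30−26.00)²/26.00 + (22−26.00)²/26.00 + (31−6.50)²/6.50 = 104.0846
df = 4
p-value (upper-tail) = 0.00000
At α=0.01: p < α → reject H₀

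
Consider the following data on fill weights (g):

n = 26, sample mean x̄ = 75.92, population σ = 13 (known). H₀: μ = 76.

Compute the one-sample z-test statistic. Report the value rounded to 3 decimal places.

SE = σ/√n = 13/√26 = 2.5495
z = (x̄−μ₀)/SE = (75.92−76)/2.5495 = -0.0314

test statistic = -0.031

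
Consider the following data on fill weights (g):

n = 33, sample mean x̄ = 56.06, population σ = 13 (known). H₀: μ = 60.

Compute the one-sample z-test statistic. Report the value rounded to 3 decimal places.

SE = σ/√n = 13/√33 = 2.2630
z = (x̄−μ₀)/SE = (56.06−60)/2.2630 = -1.7410

test statistic = -1.741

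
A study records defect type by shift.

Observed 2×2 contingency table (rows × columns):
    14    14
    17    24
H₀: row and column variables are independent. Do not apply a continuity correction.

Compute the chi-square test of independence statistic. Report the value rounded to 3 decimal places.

Row totals [28, 41], col totals [31, 38], n=69
χ² = (14−12.58)²/12.58 + (14−15.42)²/15.42 + (17−18.42)²/18.42 + (24−22.58)²/22.58 = 0.4900
df = 1

test statistic = 0.490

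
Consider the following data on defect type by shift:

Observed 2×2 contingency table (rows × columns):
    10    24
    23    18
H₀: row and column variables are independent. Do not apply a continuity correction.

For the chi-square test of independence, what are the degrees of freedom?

df = (r−1)(c−1) = (2−1)·(2−1) = 1

degrees of freedom = 1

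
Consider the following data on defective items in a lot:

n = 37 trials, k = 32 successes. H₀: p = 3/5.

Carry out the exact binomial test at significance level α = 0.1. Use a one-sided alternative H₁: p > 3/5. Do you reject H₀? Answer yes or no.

Exact binomial: n=37, k=32, p₀=3/5=0.6000
P(X≥32) from Σ C(n,i)·p₀^i·(1−p₀)^(n−i)
p-value (one-sided, H₁ greater) = 0.00045
At α=0.1: p < α → reject H₀

reject H₀: yes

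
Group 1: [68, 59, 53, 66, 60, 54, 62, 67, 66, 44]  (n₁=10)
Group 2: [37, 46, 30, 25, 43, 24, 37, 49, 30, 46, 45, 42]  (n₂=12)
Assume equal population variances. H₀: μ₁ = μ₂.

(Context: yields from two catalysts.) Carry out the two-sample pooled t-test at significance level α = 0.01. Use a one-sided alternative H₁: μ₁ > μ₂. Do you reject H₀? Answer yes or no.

x̄₁=59.900, s₁=7.680, n₁=10
x̄₂=37.833, s₂=8.706, n₂=12
s_p² = [9·7.680² + 11·8.706²]/20 = 68.2283
SE = √(s_p²·(1/10+1/12)) = 3.5367
t = (59.900−37.833)/3.5367 = 6.2393
df = 20
p-value (one-sided, H₁ greater) = 0.00000
At α=0.01: p < α → reject H₀

reject H₀: yes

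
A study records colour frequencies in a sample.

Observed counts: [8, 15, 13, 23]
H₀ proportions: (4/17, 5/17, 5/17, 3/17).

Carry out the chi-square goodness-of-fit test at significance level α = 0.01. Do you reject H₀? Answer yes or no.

reject H₀: yes

n = 59; E_i = n·p_i = [13.88, 17.35, 17.35, 10.41]
χ² = (8−13.88)²/13.88 + (15−17.35)²/17.35 + (13−17.35)²/17.35 + (23−10.41)²/10.41 = 19.1232
df = 3
p-value (upper-tail) = 0.00026
At α=0.01: p < α → reject H₀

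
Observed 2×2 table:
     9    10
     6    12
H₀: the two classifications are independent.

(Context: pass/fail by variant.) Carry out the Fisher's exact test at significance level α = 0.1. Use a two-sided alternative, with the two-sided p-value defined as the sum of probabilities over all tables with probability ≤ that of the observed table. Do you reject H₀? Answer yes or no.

Margins: r₁=19, r₂=18, c₁=15, c₂=22, n=37
p_obs = C(19,9)·C(18,6)/C(37,15); sum pmf over tables with pmf ≤ p_obs
p-value (two-sided) = 0.50768
At α=0.1: p ≥ α → fail to reject H₀

reject H₀: no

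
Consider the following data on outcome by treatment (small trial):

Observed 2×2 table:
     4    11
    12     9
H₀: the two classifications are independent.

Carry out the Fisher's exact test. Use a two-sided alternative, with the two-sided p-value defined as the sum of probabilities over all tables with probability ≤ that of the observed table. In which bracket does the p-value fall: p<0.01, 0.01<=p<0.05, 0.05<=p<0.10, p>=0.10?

p-value bracket: 0.05<=p<0.10

Margins: r₁=15, r₂=21, c₁=16, c₂=20, n=36
p_obs = C(15,4)·C(21,12)/C(36,16); sum pmf over tables with pmf ≤ p_obs
p-value (two-sided) = 0.09585
→ bracket: 0.05<=p<0.10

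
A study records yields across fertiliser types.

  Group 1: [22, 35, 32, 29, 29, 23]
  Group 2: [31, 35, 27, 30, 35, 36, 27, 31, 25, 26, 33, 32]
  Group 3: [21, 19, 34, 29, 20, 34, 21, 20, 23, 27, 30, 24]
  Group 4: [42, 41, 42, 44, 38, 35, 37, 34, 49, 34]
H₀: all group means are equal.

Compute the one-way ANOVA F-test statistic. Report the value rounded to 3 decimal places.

test statistic = 17.309

Group means [28.33, 30.67, 25.17, 39.60], grand mean 30.900
SSB = Σnᵢ(x̄ᵢ−x̄)² = 1191.533; SSW = ΣΣ(x−x̄ᵢ)² = 826.067
MSB = 1191.533/3 = 397.1778; MSW = 826.067/36 = 22.9463
F = MSB/MSW = 17.3090
df = (3, 36)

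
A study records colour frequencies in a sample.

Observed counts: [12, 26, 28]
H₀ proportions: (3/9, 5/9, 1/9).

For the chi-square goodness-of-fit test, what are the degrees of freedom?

degrees of freedom = 2

df = k − 1 = 3 − 1 = 2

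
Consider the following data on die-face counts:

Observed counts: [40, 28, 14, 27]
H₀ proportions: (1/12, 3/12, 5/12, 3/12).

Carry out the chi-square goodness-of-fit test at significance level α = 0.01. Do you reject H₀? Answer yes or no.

n = 109; E_i = n·p_i = [9.08, 27.25, 45.42, 27.25]
χ² = (40−9.08)²/9.08 + (28−27.25)²/27.25 + (14−45.42)²/45.42 + (27−27.25)²/27.25 = 126.9853
df = 3
p-value (upper-tail) = 0.00000
At α=0.01: p < α → reject H₀

reject H₀: yes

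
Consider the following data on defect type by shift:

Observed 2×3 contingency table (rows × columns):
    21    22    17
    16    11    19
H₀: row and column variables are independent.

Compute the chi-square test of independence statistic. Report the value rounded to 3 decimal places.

test statistic = 2.651

Row totals [60, 46], col totals [37, 33, 36], n=106
χ² = (21−20.94)²/20.94 + (22−18.68)²/18.68 + (17−20.38)²/20.38 + (16−16.06)²/16.06 + (11−14.32)²/14.32 + (19−15.62)²/15.62 = 2.6506
df = 2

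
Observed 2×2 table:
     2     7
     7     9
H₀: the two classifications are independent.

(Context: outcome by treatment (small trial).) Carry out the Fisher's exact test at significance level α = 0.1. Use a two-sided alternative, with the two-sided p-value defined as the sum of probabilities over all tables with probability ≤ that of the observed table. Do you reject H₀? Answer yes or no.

reject H₀: no

Margins: r₁=9, r₂=16, c₁=9, c₂=16, n=25
p_obs = C(9,2)·C(16,7)/C(25,9); sum pmf over tables with pmf ≤ p_obs
p-value (two-sided) = 0.40134
At α=0.1: p ≥ α → fail to reject H₀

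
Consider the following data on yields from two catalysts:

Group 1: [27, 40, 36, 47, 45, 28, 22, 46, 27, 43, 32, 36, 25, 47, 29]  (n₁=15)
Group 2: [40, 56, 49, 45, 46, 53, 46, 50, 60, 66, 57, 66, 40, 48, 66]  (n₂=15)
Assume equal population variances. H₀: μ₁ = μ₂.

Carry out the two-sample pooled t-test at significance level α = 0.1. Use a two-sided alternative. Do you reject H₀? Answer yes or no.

reject H₀: yes

x̄₁=35.333, s₁=8.821, n₁=15
x̄₂=52.533, s₂=8.975, n₂=15
s_p² = [14·8.821² + 14·8.975²]/28 = 79.1810
SE = √(s_p²·(1/15+1/15)) = 3.2492
t = (35.333−52.533)/3.2492 = -5.2936
df = 28
p-value (two-sided) = 0.00001
At α=0.1: p < α → reject H₀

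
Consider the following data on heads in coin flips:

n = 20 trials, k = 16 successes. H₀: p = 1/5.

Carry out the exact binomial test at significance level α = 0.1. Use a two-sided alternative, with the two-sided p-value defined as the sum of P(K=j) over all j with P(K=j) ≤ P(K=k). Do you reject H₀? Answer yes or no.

reject H₀: yes

Exact binomial: n=20, k=16, p₀=1/5=0.2000
P(X=j) = C(n,j)·p₀^j·(1−p₀)^(n−j); p = Σ P(X=j) over j with P(X=j) ≤ P(X=16)
p-value (two-sided) = 0.00000
At α=0.1: p < α → reject H₀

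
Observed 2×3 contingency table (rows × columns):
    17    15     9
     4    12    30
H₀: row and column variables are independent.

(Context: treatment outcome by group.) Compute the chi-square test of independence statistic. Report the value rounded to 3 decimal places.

Row totals [41, 46], col totals [21, 27, 39], n=87
χ² = (17−9.90)²/9.90 + (15−12.72)²/12.72 + (9−18.38)²/18.38 + (4−11.10)²/11.10 + (12−14.28)²/14.28 + (30−20.62)²/20.62 = 19.4656
df = 2

test statistic = 19.466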